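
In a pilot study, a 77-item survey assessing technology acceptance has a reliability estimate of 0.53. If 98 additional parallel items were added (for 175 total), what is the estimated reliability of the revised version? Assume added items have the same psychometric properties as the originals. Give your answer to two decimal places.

0.72

Length ratio n = 175/77 = 2.2727
Apply the Spearman-Brown prophecy formula, r' = nr / [1 + (n − 1)r]:
r_new = 2.2727·0.53 / [1 + (2.2727 − 1)·0.53]
r_new = 1.2045 / 1.6745 ≈ 0.7193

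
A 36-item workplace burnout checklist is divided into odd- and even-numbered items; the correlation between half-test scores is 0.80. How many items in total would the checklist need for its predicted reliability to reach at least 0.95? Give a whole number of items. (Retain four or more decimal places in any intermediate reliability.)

86

r_full = 2(0.80)/(1 + 0.80) = 0.8889
Solve Spearman-Brown for n: n = 0.95(1 − 0.8889) / [0.8889(1 − 0.95)] = 2.3747
Required items = 2.3747 × 36 = 85.49, so 86 items.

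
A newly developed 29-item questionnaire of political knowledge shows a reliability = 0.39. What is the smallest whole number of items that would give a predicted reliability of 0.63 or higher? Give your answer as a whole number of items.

78

n = 0.63 × (1 − 0.39) / [ 0.39 × (1 − 0.63) ]
n = 0.3843 / 0.1443 ≈ 2.6632
So the test needs 2.6632 × 29 ≈ 77.23 items; rounding up, 78.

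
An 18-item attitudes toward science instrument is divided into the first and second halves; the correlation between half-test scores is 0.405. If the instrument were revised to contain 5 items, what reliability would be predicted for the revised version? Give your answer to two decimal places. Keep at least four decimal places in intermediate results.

0.27

Spearman-Brown correction (n = 2): r_full = 2·0.405/(1 + 0.405) = 0.5765
Then adjust to 5 items: n = 5/18 = 0.2778
r_new = n·r_full / (1 + (n − 1)·r_full) = 0.1602 / 0.5837 ≈ 0.2745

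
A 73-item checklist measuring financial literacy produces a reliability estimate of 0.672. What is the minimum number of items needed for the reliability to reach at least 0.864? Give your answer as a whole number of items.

Spearman-Brown solved for the length factor n:
n = r*(1 − r) / [ r (1 − r*) ]
n = 0.864(1 − 0.672) / [0.672(1 − 0.864)]
n = 0.283392 / 0.091392 ≈ 3.1008
3.1008 × 73 = 226.36 → 227 items

227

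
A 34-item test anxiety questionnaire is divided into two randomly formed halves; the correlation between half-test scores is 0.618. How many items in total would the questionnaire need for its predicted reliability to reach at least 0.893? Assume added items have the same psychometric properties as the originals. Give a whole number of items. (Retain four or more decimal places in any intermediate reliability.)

88

r_full = 2(0.618)/(1 + 0.618) = 0.7639
Solve Spearman-Brown for n: n = 0.893(1 − 0.7639) / [0.7639(1 − 0.893)] = 2.5795
Required items = 2.5795 × 34 = 87.70, so 88 items.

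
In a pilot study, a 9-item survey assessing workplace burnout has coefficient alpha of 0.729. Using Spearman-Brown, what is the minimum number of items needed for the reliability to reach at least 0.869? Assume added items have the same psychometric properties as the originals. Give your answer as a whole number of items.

23

n = 0.869 × (1 − 0.729) / [ 0.729 × (1 − 0.869) ]
n = 0.235499 / 0.095499 ≈ 2.4660
So the test needs 2.4660 × 9 ≈ 22.19 items; rounding up, 23.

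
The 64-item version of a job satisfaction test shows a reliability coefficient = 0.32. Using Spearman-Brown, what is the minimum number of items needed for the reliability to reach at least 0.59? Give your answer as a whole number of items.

196

Invert Spearman-Brown to solve for n:
n = r*(1 − r) / [ r (1 − r*) ]
n = 0.59(1 − 0.32) / [0.32(1 − 0.59)]
  = 0.4012 / 0.1312 = 3.0579
3.0579 × 64 = 195.71 → 196 items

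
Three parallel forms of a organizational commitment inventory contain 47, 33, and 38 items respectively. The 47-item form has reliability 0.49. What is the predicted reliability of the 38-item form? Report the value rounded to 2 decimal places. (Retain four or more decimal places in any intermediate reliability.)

The 33-item form is not needed; work directly from the 47-item form with n = 38/47 = 0.8085.
r_{38} = n·r / (1 + (n − 1)·r) = 0.3962 / 0.9062 ≈ 0.4372

0.44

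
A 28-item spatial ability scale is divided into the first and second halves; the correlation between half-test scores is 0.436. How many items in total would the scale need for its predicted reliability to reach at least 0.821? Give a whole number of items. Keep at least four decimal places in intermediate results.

Corrected full-test reliability: r_full = 2 × 0.436 / (1 + 0.436) ≈ 0.6072
n = r_tgt(1 − r_full) / [r_full(1 − r_tgt)] = 0.821 × 0.3928 / (0.6072 × 0.179) ≈ 2.9671
Items = 2.9671 × 28 ≈ 83.08 → 84

84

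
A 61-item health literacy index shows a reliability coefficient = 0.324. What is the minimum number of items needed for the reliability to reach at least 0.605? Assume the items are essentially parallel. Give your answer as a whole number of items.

n = 0.605 × (1 − 0.324) / [ 0.324 × (1 − 0.605) ]
n = 0.408980 / 0.127980 ≈ 3.1957
So the test needs 3.1957 × 61 ≈ 194.94 items; rounding up, 195.

195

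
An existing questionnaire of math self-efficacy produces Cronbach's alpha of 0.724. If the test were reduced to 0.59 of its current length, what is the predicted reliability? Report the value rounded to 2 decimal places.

r_new = (0.59 × 0.724) / (1 + (0.59 − 1) × 0.724)
     = 0.4272 / 0.7032 = 0.6075

0.61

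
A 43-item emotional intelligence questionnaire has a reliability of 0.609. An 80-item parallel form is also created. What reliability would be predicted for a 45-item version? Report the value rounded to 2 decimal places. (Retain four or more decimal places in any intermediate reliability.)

0.62

Only the ratio of lengths matters: n = 45/43 = 1.0465
r_{45} = n·r / (1 + (n − 1)·r) = 0.6373 / 1.0283 ≈ 0.6198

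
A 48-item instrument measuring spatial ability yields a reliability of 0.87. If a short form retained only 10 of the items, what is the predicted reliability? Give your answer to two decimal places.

0.58

Length ratio n = 10/48 = 0.2083
r_new = 0.2083·0.87 / [1 + (0.2083 − 1)·0.87]
r_new = 0.1812 / 0.3112 ≈ 0.5823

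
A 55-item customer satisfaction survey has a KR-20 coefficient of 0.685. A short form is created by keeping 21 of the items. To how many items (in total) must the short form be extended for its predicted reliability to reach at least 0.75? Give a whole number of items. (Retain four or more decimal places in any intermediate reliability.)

First, r for the 21-item form: n = 21/55 = 0.3818, so r_21 = 0.3818·0.685/(1 + (0.3818 − 1)·0.685) = 0.4536
Then solve for n' with r_old = 0.4536, r_target = 0.75: n' = 0.75(1 − 0.4536)/[0.4536(1 − 0.75)] = 3.6138
Total items = 3.6138 × 21 = 75.89, rounded up to 76.

76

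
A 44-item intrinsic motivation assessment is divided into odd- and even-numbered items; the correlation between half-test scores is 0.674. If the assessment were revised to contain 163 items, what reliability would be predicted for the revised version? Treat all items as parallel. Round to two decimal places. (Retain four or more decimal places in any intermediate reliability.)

Spearman-Brown correction (n = 2): r_full = 2·0.674/(1 + 0.674) = 0.8053
Length factor from 44 to 163 items: n = 163/44 = 3.7045
r_new = n·r_full / (1 + (n − 1)·r_full) = 2.9832 / 3.1779 ≈ 0.9387

0.94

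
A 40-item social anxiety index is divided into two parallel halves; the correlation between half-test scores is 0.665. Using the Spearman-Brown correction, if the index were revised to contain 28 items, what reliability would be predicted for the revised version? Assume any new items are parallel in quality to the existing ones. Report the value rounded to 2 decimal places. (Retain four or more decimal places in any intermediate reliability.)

0.74

Spearman-Brown correction (n = 2): r_full = 2·0.665/(1 + 0.665) = 0.7988
Length factor from 40 to 28 items: n = 28/40 = 0.7000
r_new = n·r_full / (1 + (n − 1)·r_full) = 0.5592 / 0.7604 ≈ 0.7354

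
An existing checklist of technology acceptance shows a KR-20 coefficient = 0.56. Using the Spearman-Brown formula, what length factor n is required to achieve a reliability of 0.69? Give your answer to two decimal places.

Invert Spearman-Brown to solve for n:
n = r_target (1 − r_old) / [ r_old (1 − r_target) ]
n = [0.69 × 0.44] / [0.56 × 0.31]
n = 0.3036 / 0.1736 ≈ 1.7488

1.75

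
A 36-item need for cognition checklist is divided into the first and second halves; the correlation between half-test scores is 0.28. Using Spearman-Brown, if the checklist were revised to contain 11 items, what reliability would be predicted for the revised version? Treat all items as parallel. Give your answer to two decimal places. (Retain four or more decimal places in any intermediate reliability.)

0.19

Spearman-Brown correction (n = 2): r_full = 2·0.28/(1 + 0.28) = 0.4375
Then adjust to 11 items: n = 11/36 = 0.3056
r_new = n·r_full / (1 + (n − 1)·r_full) = 0.1337 / 0.6962 ≈ 0.1920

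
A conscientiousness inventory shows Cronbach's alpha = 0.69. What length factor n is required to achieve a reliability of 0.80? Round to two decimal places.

n = 0.80 × (1 − 0.69) / [ 0.69 × (1 − 0.80) ]
  = 0.2480 / 0.1380 = 1.7971

1.80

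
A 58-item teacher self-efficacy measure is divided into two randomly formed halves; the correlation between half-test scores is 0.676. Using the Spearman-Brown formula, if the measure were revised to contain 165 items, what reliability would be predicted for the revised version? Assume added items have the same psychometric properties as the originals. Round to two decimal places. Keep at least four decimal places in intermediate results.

0.92

Full-test reliability from the split-half r: r_full = 2(0.676)/(1 + 0.676) = 0.8067
Length factor from 58 to 165 items: n = 165/58 = 2.8448
r_new = n·r_full / (1 + (n − 1)·r_full) = 2.2949 / 2.4882 ≈ 0.9223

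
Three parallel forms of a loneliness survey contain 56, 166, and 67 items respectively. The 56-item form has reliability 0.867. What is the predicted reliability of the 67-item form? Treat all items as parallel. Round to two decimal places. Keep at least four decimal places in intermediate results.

Only the ratio of lengths matters: n = 67/56 = 1.1964
r_{67} = n·r / (1 + (n − 1)·r) = 1.0373 / 1.1703 ≈ 0.8864

0.89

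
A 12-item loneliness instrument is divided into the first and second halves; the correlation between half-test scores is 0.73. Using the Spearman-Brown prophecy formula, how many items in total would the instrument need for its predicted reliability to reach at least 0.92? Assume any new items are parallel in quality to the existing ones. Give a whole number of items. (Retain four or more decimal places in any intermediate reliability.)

r_full = 2(0.73)/(1 + 0.73) = 0.8439
Solve Spearman-Brown for n: n = 0.92(1 − 0.8439) / [0.8439(1 − 0.92)] = 2.1272
Items = 2.1272 × 12 ≈ 25.53 → 26

26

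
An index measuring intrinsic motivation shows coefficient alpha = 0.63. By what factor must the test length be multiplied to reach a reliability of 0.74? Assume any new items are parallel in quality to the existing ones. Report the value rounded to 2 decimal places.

1.67

n = 0.74 × (1 − 0.63) / [ 0.63 × (1 − 0.74) ]
  = 0.2738 / 0.1638 = 1.6716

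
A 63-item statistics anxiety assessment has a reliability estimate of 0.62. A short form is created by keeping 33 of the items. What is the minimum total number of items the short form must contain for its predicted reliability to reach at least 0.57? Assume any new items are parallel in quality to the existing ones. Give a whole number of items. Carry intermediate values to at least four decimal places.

First, r for the 33-item form: n = 33/63 = 0.5238, so r_33 = 0.5238·0.62/(1 + (0.5238 − 1)·0.62) = 0.4608
Then solve for n' with r_old = 0.4608, r_target = 0.57: n' = 0.57(1 − 0.4608)/[0.4608(1 − 0.57)] = 1.5511
Total items = 1.5511 × 33 = 51.19, rounded up to 52.

52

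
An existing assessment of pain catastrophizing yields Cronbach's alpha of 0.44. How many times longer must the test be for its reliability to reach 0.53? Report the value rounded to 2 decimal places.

Invert Spearman-Brown to solve for n:
n = r_target (1 − r_old) / [ r_old (1 − r_target) ]
n = [0.53 × 0.56] / [0.44 × 0.47]
n = 0.2968 / 0.2068 ≈ 1.4352

1.44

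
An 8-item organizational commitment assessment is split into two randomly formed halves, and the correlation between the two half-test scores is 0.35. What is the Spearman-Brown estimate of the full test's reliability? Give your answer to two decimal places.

0.52

r_full = 2r_hh / (1 + r_hh) = 2 × 0.35 / (1 + 0.35)
       = 0.7000 / 1.3500 = 0.5185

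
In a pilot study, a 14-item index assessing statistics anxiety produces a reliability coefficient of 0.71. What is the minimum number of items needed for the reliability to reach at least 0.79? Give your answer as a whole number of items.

22

Invert Spearman-Brown to solve for n:
n = r_target (1 − r_old) / [ r_old (1 − r_target) ]
n = 0.79(1 − 0.71) / [0.71(1 − 0.79)]
  = 0.2291 / 0.1491 = 1.5366
So the test needs 1.5366 × 14 ≈ 21.51 items; rounding up, 22.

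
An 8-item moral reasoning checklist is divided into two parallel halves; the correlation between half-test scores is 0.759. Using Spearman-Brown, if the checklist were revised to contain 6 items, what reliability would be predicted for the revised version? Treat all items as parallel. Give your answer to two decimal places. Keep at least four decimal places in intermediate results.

First correct the split-half correlation to full-test reliability: r_full = 2 × 0.759 / (1 + 0.759) ≈ 0.8630
Length factor from 8 to 6 items: n = 6/8 = 0.7500
r_new = n·r_full / (1 + (n − 1)·r_full) = 0.6472 / 0.7843 ≈ 0.8252

0.83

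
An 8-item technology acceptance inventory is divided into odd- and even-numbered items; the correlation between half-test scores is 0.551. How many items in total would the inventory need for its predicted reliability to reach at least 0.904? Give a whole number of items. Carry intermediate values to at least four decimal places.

31

Corrected full-test reliability: r_full = 2 × 0.551 / (1 + 0.551) ≈ 0.7105
Solve Spearman-Brown for n: n = 0.904(1 − 0.7105) / [0.7105(1 − 0.904)] = 3.8369
Items = 3.8369 × 8 ≈ 30.70 → 31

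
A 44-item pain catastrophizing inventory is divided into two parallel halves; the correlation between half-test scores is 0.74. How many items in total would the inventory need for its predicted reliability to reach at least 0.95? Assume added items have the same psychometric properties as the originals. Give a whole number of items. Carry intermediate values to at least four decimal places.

147

r_full = 2(0.74)/(1 + 0.74) = 0.8506
Solve Spearman-Brown for n: n = 0.95(1 − 0.8506) / [0.8506(1 − 0.95)] = 3.3372
Required items = 3.3372 × 44 = 146.84, so 147 items.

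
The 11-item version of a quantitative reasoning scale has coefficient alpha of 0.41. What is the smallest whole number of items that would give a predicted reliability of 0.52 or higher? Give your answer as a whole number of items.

Invert Spearman-Brown to solve for n:
n = r_target (1 − r_old) / [ r_old (1 − r_target) ]
n = 0.52 × (1 − 0.41) / [ 0.41 × (1 − 0.52) ]
  = 0.3068 / 0.1968 = 1.5589
So the test needs 1.5589 × 11 ≈ 17.15 items; rounding up, 18.

18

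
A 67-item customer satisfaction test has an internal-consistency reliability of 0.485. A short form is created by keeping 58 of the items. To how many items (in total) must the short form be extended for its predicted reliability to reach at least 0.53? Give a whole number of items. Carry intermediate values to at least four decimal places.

Short-form reliability: n = 58/67 = 0.8657; r_58 = n·r/(1+(n−1)r) ≈ 0.4491
Length factor from the short form to reach 0.53: n' = 0.53(1 − 0.4491) / [0.4491(1 − 0.53)] ≈ 1.3833
Items = 1.3833 × 58 ≈ 80.23 → 81

81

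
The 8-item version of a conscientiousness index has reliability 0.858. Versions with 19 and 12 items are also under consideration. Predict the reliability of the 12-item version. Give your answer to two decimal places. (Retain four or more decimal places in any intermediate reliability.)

0.90

Only the ratio of lengths matters: n = 12/8 = 1.5000
r_{12} = n·r / (1 + (n − 1)·r) = 1.2870 / 1.4290 ≈ 0.9006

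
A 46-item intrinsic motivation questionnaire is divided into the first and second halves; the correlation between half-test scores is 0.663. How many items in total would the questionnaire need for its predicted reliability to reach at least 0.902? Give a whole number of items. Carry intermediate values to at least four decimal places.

108

Corrected full-test reliability: r_full = 2 × 0.663 / (1 + 0.663) ≈ 0.7974
Solve Spearman-Brown for n: n = 0.902(1 − 0.7974) / [0.7974(1 − 0.902)] = 2.3385
Required items = 2.3385 × 46 = 107.57, so 108 items.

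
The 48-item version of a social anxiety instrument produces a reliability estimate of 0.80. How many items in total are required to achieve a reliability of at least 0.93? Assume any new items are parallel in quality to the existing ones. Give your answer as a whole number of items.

160

n = 0.93 × (1 − 0.80) / [ 0.80 × (1 − 0.93) ]
  = 0.1860 / 0.0560 = 3.3214
Items needed = n × 48 = 3.3214 × 48 ≈ 159.43 → round up to 160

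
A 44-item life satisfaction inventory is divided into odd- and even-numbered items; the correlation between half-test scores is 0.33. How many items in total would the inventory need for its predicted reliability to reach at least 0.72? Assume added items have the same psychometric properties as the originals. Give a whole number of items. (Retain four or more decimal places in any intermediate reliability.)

Corrected full-test reliability: r_full = 2 × 0.33 / (1 + 0.33) ≈ 0.4962
Solve Spearman-Brown for n: n = 0.72(1 − 0.4962) / [0.4962(1 − 0.72)] = 2.6108
Required items = 2.6108 × 44 = 114.88, so 115 items.

115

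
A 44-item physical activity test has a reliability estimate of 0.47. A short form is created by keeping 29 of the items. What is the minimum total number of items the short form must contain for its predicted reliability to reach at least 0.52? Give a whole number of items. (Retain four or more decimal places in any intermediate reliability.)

54

Short-form reliability: n = 29/44 = 0.6591; r_29 = n·r/(1+(n−1)r) ≈ 0.3689
Length factor from the short form to reach 0.52: n' = 0.52(1 − 0.3689) / [0.3689(1 − 0.52)] ≈ 1.8533
Items = 1.8533 × 29 ≈ 53.75 → 54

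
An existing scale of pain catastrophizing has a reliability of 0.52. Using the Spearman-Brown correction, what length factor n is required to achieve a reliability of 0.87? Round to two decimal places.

Spearman-Brown solved for the length factor n:
n = r*(1 − r) / [ r (1 − r*) ]
n = [0.87 × 0.48] / [0.52 × 0.13]
  = 0.4176 / 0.0676 = 6.1775

6.18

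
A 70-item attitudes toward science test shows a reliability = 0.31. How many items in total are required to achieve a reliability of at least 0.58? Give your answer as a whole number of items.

Invert Spearman-Brown to solve for n:
n = r*(1 − r) / [ r (1 − r*) ]
n = 0.58(1 − 0.31) / [0.31(1 − 0.58)]
  = 0.4002 / 0.1302 = 3.0737
So the test needs 3.0737 × 70 ≈ 215.16 items; rounding up, 216.

216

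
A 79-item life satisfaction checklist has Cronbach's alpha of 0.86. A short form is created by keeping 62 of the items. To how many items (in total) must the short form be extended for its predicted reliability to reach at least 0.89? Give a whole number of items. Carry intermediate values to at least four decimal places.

105

Short-form reliability: n = 62/79 = 0.7848; r_62 = n·r/(1+(n−1)r) ≈ 0.8282
Length factor from the short form to reach 0.89: n' = 0.89(1 − 0.8282) / [0.8282(1 − 0.89)] ≈ 1.6784
Items = 1.6784 × 62 ≈ 104.06 → 105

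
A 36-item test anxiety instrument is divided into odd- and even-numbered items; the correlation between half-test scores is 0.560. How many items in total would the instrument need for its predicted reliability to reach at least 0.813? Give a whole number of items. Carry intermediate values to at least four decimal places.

r_full = 2(0.560)/(1 + 0.560) = 0.7179
Solve Spearman-Brown for n: n = 0.813(1 − 0.7179) / [0.7179(1 − 0.813)] = 1.7084
Items = 1.7084 × 36 ≈ 61.50 → 62

62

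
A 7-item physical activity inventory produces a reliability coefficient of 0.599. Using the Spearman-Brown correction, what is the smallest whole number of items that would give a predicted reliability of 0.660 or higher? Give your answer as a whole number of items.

n = 0.660(1 − 0.599) / [0.599(1 − 0.660)]
  = 0.264660 / 0.203660 = 1.2995
Items needed = n × 7 = 1.2995 × 7 ≈ 9.10 → round up to 10

10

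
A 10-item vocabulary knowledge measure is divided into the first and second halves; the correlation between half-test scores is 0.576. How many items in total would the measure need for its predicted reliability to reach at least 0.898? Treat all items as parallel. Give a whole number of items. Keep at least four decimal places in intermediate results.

33

Corrected full-test reliability: r_full = 2 × 0.576 / (1 + 0.576) ≈ 0.7310
n = r_tgt(1 − r_full) / [r_full(1 − r_tgt)] = 0.898 × 0.2690 / (0.7310 × 0.102) ≈ 3.2397
Items = 3.2397 × 10 ≈ 32.40 → 33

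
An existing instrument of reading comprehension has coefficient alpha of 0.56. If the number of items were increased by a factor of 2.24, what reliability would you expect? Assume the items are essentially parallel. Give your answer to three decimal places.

0.740

By Spearman-Brown, r_new = n r / (1 + (n − 1) r).
r_new = 2.24·0.56 / [1 + (2.24 − 1)·0.56]
r_new = 1.2544 / 1.6944 ≈ 0.7403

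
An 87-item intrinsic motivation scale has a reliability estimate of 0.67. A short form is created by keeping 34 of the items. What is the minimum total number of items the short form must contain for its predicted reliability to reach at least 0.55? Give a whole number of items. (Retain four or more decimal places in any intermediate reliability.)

First, r for the 34-item form: n = 34/87 = 0.3908, so r_34 = 0.3908·0.67/(1 + (0.3908 − 1)·0.67) = 0.4424
Then solve for n' with r_old = 0.4424, r_target = 0.55: n' = 0.55(1 − 0.4424)/[0.4424(1 − 0.55)] = 1.5405
Total items = 1.5405 × 34 = 52.38, rounded up to 53.

53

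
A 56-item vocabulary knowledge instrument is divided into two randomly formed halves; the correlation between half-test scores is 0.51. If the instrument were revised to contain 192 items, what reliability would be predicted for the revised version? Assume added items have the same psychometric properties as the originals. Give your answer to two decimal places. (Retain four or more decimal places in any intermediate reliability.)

Spearman-Brown correction (n = 2): r_full = 2·0.51/(1 + 0.51) = 0.6755
Length factor from 56 to 192 items: n = 192/56 = 3.4286
r_new = n·r_full / (1 + (n − 1)·r_full) = 2.3160 / 2.6405 ≈ 0.8771

0.88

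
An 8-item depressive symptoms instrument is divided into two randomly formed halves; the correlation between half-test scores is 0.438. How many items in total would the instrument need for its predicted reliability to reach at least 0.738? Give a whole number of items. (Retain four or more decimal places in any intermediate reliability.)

15

Corrected full-test reliability: r_full = 2 × 0.438 / (1 + 0.438) ≈ 0.6092
n = r_tgt(1 − r_full) / [r_full(1 − r_tgt)] = 0.738 × 0.3908 / (0.6092 × 0.262) ≈ 1.8070
Required items = 1.8070 × 8 = 14.46, so 15 items.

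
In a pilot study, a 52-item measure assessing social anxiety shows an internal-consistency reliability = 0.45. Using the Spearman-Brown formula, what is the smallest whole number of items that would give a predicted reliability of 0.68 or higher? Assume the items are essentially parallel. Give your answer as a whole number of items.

n = 0.68 × (1 − 0.45) / [ 0.45 × (1 − 0.68) ]
n = 0.3740 / 0.1440 ≈ 2.5972
So the test needs 2.5972 × 52 ≈ 135.05 items; rounding up, 136.

136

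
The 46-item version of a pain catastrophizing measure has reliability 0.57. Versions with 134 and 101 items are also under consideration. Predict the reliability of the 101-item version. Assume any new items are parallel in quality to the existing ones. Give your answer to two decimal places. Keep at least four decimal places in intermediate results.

0.74

The 134-item form is not needed; work directly from the 46-item form with n = 101/46 = 2.1957.
r_{101} = n·r / (1 + (n − 1)·r) = 1.2515 / 1.6815 ≈ 0.7443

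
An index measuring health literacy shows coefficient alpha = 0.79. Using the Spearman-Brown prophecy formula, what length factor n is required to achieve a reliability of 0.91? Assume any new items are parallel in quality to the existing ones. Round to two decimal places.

2.69

n = [0.91 × 0.21] / [0.79 × 0.09]
  = 0.1911 / 0.0711 = 2.6878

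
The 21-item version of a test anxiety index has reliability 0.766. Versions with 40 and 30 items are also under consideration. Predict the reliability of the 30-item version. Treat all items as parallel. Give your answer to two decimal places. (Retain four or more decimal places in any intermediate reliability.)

0.82

Only the ratio of lengths matters: n = 30/21 = 1.4286
r_{30} = n·r / (1 + (n − 1)·r) = 1.0943 / 1.3283 ≈ 0.8238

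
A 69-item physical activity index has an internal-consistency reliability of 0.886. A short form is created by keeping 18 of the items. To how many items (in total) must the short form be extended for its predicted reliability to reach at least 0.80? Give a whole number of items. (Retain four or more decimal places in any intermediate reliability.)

First, r for the 18-item form: n = 18/69 = 0.2609, so r_18 = 0.2609·0.886/(1 + (0.2609 − 1)·0.886) = 0.6697
Then solve for n' with r_old = 0.6697, r_target = 0.80: n' = 0.80(1 − 0.6697)/[0.6697(1 − 0.80)] = 1.9728
Total items = 1.9728 × 18 = 35.51, rounded up to 36.

36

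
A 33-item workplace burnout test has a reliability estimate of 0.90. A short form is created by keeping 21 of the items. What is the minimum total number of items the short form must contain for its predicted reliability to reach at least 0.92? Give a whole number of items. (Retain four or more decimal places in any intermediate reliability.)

43

First, r for the 21-item form: n = 21/33 = 0.6364, so r_21 = 0.6364·0.90/(1 + (0.6364 − 1)·0.90) = 0.8514
Length factor from the short form to reach 0.92: n' = 0.92(1 − 0.8514) / [0.8514(1 − 0.92)] ≈ 2.0072
Items = 2.0072 × 21 ≈ 42.15 → 43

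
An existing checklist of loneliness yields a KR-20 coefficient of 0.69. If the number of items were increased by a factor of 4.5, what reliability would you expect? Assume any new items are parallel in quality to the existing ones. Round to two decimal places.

By Spearman-Brown, r_new = n r / (1 + (n − 1) r).
r_new = (4.5 × 0.69) / (1 + (4.5 − 1) × 0.69)
r_new = 3.1050 / 3.4150 ≈ 0.9092

0.91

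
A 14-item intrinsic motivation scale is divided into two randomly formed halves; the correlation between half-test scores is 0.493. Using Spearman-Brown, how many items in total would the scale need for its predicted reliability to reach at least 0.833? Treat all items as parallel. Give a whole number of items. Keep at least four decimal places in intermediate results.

36

r_full = 2(0.493)/(1 + 0.493) = 0.6604
Solve Spearman-Brown for n: n = 0.833(1 − 0.6604) / [0.6604(1 − 0.833)] = 2.5650
Required items = 2.5650 × 14 = 35.91, so 36 items.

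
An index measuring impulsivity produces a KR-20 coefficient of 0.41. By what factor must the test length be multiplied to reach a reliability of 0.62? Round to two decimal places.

2.35

Rearranging the Spearman-Brown formula for n,
n = r*(1 − r) / [ r (1 − r*) ]
n = [0.62 × 0.59] / [0.41 × 0.38]
n = 0.3658 / 0.1558 ≈ 2.3479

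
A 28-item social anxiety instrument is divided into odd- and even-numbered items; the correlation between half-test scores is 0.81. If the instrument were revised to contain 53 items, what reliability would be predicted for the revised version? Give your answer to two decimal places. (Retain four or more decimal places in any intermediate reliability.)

Spearman-Brown correction (n = 2): r_full = 2·0.81/(1 + 0.81) = 0.8950
Then adjust to 53 items: n = 53/28 = 1.8929
r_new = n·r_full / (1 + (n − 1)·r_full) = 1.6941 / 1.7991 ≈ 0.9416

0.94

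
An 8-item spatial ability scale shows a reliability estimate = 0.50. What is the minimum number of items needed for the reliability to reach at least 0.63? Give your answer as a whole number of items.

n = 0.63(1 − 0.50) / [0.50(1 − 0.63)]
n = 0.3150 / 0.1850 ≈ 1.7027
So the test needs 1.7027 × 8 ≈ 13.62 items; rounding up, 14.

14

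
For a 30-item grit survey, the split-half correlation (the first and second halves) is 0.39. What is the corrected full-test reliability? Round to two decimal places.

The full test is twice the length of either half (n = 2).
r_full = 2r_hh / (1 + r_hh) = 2 × 0.39 / (1 + 0.39)
       = 0.7800 / 1.3900 = 0.5612

0.56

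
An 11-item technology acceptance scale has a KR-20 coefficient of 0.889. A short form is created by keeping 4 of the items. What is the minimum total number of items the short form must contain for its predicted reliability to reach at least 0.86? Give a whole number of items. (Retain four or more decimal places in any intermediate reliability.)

Short-form reliability: n = 4/11 = 0.3636; r_4 = n·r/(1+(n−1)r) ≈ 0.7444
Length factor from the short form to reach 0.86: n' = 0.86(1 − 0.7444) / [0.7444(1 − 0.86)] ≈ 2.1092
Items = 2.1092 × 4 ≈ 8.44 → 9

9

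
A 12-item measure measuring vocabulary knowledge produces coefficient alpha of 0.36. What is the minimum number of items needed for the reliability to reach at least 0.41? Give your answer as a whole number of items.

n = 0.41 × (1 − 0.36) / [ 0.36 × (1 − 0.41) ]
n = 0.2624 / 0.2124 ≈ 1.2354
Items needed = n × 12 = 1.2354 × 12 ≈ 14.82 → round up to 15

15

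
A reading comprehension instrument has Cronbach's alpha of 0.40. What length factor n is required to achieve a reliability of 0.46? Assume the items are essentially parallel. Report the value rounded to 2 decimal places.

n = 0.46 × (1 − 0.40) / [ 0.40 × (1 − 0.46) ]
  = 0.2760 / 0.2160 = 1.2778

1.28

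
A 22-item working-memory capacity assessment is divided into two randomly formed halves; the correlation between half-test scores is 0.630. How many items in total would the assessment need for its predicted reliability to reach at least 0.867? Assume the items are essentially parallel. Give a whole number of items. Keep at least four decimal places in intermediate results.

Corrected full-test reliability: r_full = 2 × 0.630 / (1 + 0.630) ≈ 0.7730
Solve Spearman-Brown for n: n = 0.867(1 − 0.7730) / [0.7730(1 − 0.867)] = 1.9143
Items = 1.9143 × 22 ≈ 42.11 → 43

43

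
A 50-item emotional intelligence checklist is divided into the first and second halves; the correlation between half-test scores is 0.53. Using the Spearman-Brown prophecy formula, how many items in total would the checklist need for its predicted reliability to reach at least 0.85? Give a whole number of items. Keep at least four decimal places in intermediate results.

Corrected full-test reliability: r_full = 2 × 0.53 / (1 + 0.53) ≈ 0.6928
Solve Spearman-Brown for n: n = 0.85(1 − 0.6928) / [0.6928(1 − 0.85)] = 2.5127
Items = 2.5127 × 50 ≈ 125.64 → 126

126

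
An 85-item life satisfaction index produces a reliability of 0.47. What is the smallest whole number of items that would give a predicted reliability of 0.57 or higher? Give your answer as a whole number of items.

Spearman-Brown solved for the length factor n:
n = r_target (1 − r_old) / [ r_old (1 − r_target) ]
n = 0.57(1 − 0.47) / [0.47(1 − 0.57)]
n = 0.3021 / 0.2021 ≈ 1.4948
So the test needs 1.4948 × 85 ≈ 127.06 items; rounding up, 128.

128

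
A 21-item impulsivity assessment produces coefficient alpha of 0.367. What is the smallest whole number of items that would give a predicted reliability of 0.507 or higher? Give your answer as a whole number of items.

38

Rearranging the Spearman-Brown formula for n,
n = r_target (1 − r_old) / [ r_old (1 − r_target) ]
n = 0.507(1 − 0.367) / [0.367(1 − 0.507)]
n = 0.320931 / 0.180931 ≈ 1.7738
So the test needs 1.7738 × 21 ≈ 37.25 items; rounding up, 38.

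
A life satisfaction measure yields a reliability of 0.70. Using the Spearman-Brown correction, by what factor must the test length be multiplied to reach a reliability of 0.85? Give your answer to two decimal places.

Spearman-Brown solved for the length factor n:
n = r_target (1 − r_old) / [ r_old (1 − r_target) ]
n = 0.85(1 − 0.70) / [0.70(1 − 0.85)]
  = 0.2550 / 0.1050 = 2.4286

2.43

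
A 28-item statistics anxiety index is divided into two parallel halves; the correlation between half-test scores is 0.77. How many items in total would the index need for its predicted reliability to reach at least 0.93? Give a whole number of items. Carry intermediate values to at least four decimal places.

r_full = 2(0.77)/(1 + 0.77) = 0.8701
n = r_tgt(1 − r_full) / [r_full(1 − r_tgt)] = 0.93 × 0.1299 / (0.8701 × 0.07) ≈ 1.9835
Items = 1.9835 × 28 ≈ 55.54 → 56

56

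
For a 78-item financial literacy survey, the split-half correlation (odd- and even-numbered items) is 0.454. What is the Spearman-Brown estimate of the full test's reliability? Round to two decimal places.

The full test is twice the length of either half (n = 2).
r_full = 2(0.454) / (1 + 0.454)
r_full = 0.9080 / 1.4540 ≈ 0.6245

0.62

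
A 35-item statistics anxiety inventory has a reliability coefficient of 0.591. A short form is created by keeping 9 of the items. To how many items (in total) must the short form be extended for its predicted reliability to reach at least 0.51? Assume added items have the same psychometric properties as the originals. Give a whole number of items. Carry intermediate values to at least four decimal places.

26

First, r for the 9-item form: n = 9/35 = 0.2571, so r_9 = 0.2571·0.591/(1 + (0.2571 − 1)·0.591) = 0.2709
Then solve for n' with r_old = 0.2709, r_target = 0.51: n' = 0.51(1 − 0.2709)/[0.2709(1 − 0.51)] = 2.8013
Items = 2.8013 × 9 ≈ 25.21 → 26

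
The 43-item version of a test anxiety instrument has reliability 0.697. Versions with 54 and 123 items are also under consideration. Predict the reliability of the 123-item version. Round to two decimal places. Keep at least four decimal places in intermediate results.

The 54-item form is not needed; work directly from the 43-item form with n = 123/43 = 2.8605.
r_{123} = n·r / (1 + (n − 1)·r) = 1.9938 / 2.2968 ≈ 0.8681

0.87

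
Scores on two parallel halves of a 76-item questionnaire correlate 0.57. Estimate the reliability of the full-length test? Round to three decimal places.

Apply the Spearman-Brown correction with n = 2:
r_full = 2r_hh / (1 + r_hh) = 2 × 0.57 / (1 + 0.57)
r_full = 1.1400 / 1.5700 ≈ 0.7261

0.726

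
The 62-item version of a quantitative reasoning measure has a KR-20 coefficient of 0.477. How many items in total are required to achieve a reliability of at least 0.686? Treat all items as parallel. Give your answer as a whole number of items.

149

Rearranging the Spearman-Brown formula for n,
n = r*(1 − r) / [ r (1 − r*) ]
n = 0.686 × (1 − 0.477) / [ 0.477 × (1 − 0.686) ]
n = 0.358778 / 0.149778 ≈ 2.3954
So the test needs 2.3954 × 62 ≈ 148.51 items; rounding up, 149.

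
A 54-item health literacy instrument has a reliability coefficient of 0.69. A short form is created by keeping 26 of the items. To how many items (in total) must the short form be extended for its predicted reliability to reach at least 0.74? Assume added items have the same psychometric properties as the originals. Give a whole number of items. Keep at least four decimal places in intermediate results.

Short-form reliability: n = 26/54 = 0.4815; r_26 = n·r/(1+(n−1)r) ≈ 0.5173
Length factor from the short form to reach 0.74: n' = 0.74(1 − 0.5173) / [0.5173(1 − 0.74)] ≈ 2.6558
Total items = 2.6558 × 26 = 69.05, rounded up to 70.

70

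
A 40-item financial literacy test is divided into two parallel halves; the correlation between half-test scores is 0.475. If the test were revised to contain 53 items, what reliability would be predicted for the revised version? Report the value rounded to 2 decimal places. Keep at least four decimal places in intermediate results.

0.71

First correct the split-half correlation to full-test reliability: r_full = 2 × 0.475 / (1 + 0.475) ≈ 0.6441
Then adjust to 53 items: n = 53/40 = 1.3250
r_new = n·r_full / (1 + (n − 1)·r_full) = 0.8534 / 1.2093 ≈ 0.7057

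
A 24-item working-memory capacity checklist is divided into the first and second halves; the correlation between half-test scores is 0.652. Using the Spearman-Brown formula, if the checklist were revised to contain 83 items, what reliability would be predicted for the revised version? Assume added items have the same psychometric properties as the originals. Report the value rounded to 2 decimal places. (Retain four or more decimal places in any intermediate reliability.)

Spearman-Brown correction (n = 2): r_full = 2·0.652/(1 + 0.652) = 0.7893
Then adjust to 83 items: n = 83/24 = 3.4583
r_new = n·r_full / (1 + (n − 1)·r_full) = 2.7296 / 2.9403 ≈ 0.9283

0.93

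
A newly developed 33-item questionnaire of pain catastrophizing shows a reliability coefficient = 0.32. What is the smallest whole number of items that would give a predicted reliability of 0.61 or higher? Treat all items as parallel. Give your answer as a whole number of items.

Invert Spearman-Brown to solve for n:
n = r_target (1 − r_old) / [ r_old (1 − r_target) ]
n = [0.61 × 0.68] / [0.32 × 0.39]
  = 0.4148 / 0.1248 = 3.3237
Items needed = n × 33 = 3.3237 × 33 ≈ 109.68 → round up to 110

110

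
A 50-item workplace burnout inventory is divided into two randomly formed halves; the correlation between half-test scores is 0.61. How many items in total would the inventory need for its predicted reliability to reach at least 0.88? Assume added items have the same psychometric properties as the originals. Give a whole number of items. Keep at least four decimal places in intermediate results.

118

r_full = 2(0.61)/(1 + 0.61) = 0.7578
Solve Spearman-Brown for n: n = 0.88(1 − 0.7578) / [0.7578(1 − 0.88)] = 2.3438
Required items = 2.3438 × 50 = 117.19, so 118 items.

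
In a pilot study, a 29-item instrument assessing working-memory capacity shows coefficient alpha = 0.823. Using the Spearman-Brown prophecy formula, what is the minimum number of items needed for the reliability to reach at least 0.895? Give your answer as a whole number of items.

Invert Spearman-Brown to solve for n:
n = r*(1 − r) / [ r (1 − r*) ]
n = [0.895 × 0.177] / [0.823 × 0.105]
n = 0.158415 / 0.086415 ≈ 1.8332
1.8332 × 29 = 53.16 → 54 items

54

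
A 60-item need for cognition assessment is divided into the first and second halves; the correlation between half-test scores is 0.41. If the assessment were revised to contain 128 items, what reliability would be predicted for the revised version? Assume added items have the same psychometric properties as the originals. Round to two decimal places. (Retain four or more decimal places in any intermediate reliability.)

0.75

Spearman-Brown correction (n = 2): r_full = 2·0.41/(1 + 0.41) = 0.5816
Length factor from 60 to 128 items: n = 128/60 = 2.1333
r_new = n·r_full / (1 + (n − 1)·r_full) = 1.2407 / 1.6591 ≈ 0.7478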